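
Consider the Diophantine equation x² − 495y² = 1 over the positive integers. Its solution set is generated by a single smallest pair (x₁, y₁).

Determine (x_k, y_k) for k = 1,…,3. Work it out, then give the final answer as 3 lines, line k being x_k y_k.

89 4
15841 712
2819609 126732

√495 → a₀=22, period (4,44); ℓ=2 even so k=1
k=0  a_k=22  p_k/q_k = 22/1
k=1  a_k=4  p_k/q_k = 89/4
→ (89, 4).  Check: 89²=7921, 495·4²=7920, difference 1.
k=2:  x_2 = 89·89+495·4·4 = 15841,  y_2 = 89·4+4·89 = 712
k=3:  x_3 = 89·15841+495·4·712 = 2819609,  y_3 = 89·712+4·15841 = 126732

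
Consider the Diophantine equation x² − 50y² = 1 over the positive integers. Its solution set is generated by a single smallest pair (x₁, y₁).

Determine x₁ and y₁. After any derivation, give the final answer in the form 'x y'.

[7; 14] for √50; ℓ=1 ⇒ convergent index 1
step 0: (7, 1)  from 7·(1,0) + (0,1)
step 1: (99, 14)  from 14·(7,1) + (1,0)
(x₁, y₁) = (99, 14);  99² − 50·14² = 1 ✓

99 14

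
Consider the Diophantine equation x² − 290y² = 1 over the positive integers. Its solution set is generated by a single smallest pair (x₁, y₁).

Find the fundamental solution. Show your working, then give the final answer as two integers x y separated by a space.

√290 = [17; 34, …], period ℓ=1 (odd) → k=1
k=0  a_k=17  p_k/q_k = 17/1
k=1  a_k=34  p_k/q_k = 579/34
(x₁, y₁) = (579, 34);  579² − 290·34² = 1 ✓

579 34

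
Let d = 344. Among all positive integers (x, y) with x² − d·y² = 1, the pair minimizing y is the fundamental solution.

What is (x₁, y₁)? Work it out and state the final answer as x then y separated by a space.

10405 561

d=344: √d = [18; 1,1,4,1,3,1,4,1,1,36] (ℓ=10, even), read p_9/q_9
k=0  a_k=18  p_k/q_k = 18/1
…
k=2  a_k=1  p_k/q_k = 37/2
k=3  a_k=4  p_k/q_k = 167/9
…
k=8  a_k=1  p_k/q_k = 5694/307
k=9  a_k=1  p_k/q_k = 10405/561
fundamental: x₁=10405, y₁=561  (since 108264025 − 344·314721 = 1)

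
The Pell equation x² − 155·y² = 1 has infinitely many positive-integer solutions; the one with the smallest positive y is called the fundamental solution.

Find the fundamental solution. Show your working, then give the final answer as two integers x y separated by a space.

√155 → a₀=12, period (2,4,2,24); ℓ=4 even so k=3
a_0=12:  p_0=12·1+0=12,  q_0=12·0+1=1
…
a_2=4:  p_2=4·25+12=112,  q_2=4·2+1=9
a_3=2:  p_3=2·112+25=249,  q_3=2·9+2=20
(x₁, y₁) = (249, 20);  249² − 155·20² = 1 ✓

249 20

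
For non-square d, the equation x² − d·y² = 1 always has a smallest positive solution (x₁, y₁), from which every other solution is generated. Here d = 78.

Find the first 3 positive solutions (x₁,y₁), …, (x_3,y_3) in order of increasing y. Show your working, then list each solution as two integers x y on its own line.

53 6
5617 636
595349 67410

[8; 1,4,1,16] for √78; ℓ=4 ⇒ convergent index 3
i=0: a=8 ⇒ p=8, q=1
i=1: a=1 ⇒ p=9, q=1
i=2: a=4 ⇒ p=44, q=5
i=3: a=1 ⇒ p=53, q=6
fundamental: x₁=53, y₁=6  (since 2809 − 78·36 = 1)
(53+6√78)^2 = 5617 + 636√78
(53+6√78)^3 = 595349 + 67410√78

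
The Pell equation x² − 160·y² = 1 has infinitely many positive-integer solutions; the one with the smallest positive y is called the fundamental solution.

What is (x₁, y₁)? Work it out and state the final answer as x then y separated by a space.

[12; 1,1,1,5,1,1,1,24] for √160; ℓ=8 ⇒ convergent index 7
a_0=12:  p_0=12·1+0=12,  q_0=12·0+1=1
…
a_4=5:  p_4=5·38+25=215,  q_4=5·3+2=17
…
a_6=1:  p_6=1·253+215=468,  q_6=1·20+17=37
a_7=1:  p_7=1·468+253=721,  q_7=1·37+20=57
→ (721, 57).  Check: 721²=519841, 160·57²=519840, difference 1.

721 57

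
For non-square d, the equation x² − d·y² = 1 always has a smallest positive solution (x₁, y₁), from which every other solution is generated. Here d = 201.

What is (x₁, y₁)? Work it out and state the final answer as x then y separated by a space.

515095 36332

√201 → a₀=14, period (5,1,1,1,2,…,1,5,28); ℓ=14 even so k=13
i=0: a=14 ⇒ p=14, q=1
…
i=4: a=1 ⇒ p=241, q=17
…
i=6: a=1 ⇒ p=879, q=62
…
i=9: a=2 ⇒ p=24768, q=1747
…
i=12: a=1 ⇒ p=91402, q=6447
i=13: a=5 ⇒ p=515095, q=36332
fundamental: x₁=515095, y₁=36332  (since 265322859025 − 201·1320014224 = 1)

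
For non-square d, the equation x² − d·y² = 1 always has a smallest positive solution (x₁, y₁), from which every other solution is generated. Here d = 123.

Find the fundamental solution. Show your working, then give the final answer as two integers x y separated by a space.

√123 → a₀=11, period (11,22); ℓ=2 even so k=1
i=0: a=11 ⇒ p=11, q=1
i=1: a=11 ⇒ p=122, q=11
→ (122, 11).  Check: 122²=14884, 123·11²=14883, difference 1.

122 11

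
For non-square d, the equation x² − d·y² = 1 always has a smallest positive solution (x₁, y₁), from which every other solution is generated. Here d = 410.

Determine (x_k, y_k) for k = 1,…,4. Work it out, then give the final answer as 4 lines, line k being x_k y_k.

81 4
13121 648
2125521 104972
344321281 17004816

√410 → a₀=20, period (4,40); ℓ=2 even so k=1
step 0: (20, 1)  from 20·(1,0) + (0,1)
step 1: (81, 4)  from 4·(20,1) + (1,0)
→ (81, 4).  Check: 81²=6561, 410·4²=6560, difference 1.
(81+4√410)^2 = 13121 + 648√410
(81+4√410)^3 = 2125521 + 104972√410
(81+4√410)^4 = 344321281 + 17004816√410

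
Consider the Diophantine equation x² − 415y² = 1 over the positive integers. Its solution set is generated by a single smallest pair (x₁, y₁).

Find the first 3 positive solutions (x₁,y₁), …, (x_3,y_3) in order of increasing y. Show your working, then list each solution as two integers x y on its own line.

d=415: √d = [20; 2,1,2,4,6,…,1,2,40] (ℓ=16, even), read p_15/q_15
i=0: a=20 ⇒ p=20, q=1
…
i=2: a=1 ⇒ p=61, q=3
…
i=4: a=4 ⇒ p=713, q=35
i=5: a=6 ⇒ p=4441, q=218
i=6: a=1 ⇒ p=5154, q=253
…
i=10: a=1 ⇒ p=77473, q=3803
…
i=12: a=4 ⇒ p=2110961, q=103623
…
i=14: a=1 ⇒ p=6841255, q=335824
i=15: a=2 ⇒ p=18412804, q=903849
fundamental: x₁=18412804, y₁=903849  (since 339031351142416 − 415·816943014801 = 1)
(18412804+903849√415)^2 = 678062702284831 + 33284788965192√415
(18412804+903849√415)^3 = 24970071273761872339444 + 1225732590794885332887√415

18412804 903849
678062702284831 33284788965192
24970071273761872339444 1225732590794885332887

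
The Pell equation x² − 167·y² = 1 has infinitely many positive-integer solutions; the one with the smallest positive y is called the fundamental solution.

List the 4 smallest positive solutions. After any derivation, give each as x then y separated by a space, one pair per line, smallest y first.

168 13
56447 4368
18966024 1467635
6372527617 493120992

√167 = [12; 1,11,1,24, …], period ℓ=4 (even) → k=3
k=0  a_k=12  p_k/q_k = 12/1
k=1  a_k=1  p_k/q_k = 13/1
k=2  a_k=11  p_k/q_k = 155/12
k=3  a_k=1  p_k/q_k = 168/13
fundamental: x₁=168, y₁=13  (since 28224 − 167·169 = 1)
(168+13√167)^2 = 56447 + 4368√167
(168+13√167)^3 = 18966024 + 1467635√167
(168+13√167)^4 = 6372527617 + 493120992√167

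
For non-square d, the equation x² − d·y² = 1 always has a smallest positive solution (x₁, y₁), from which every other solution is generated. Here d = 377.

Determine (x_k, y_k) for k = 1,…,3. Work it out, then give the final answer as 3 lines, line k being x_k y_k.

[19; 2,2,2,38] for √377; ℓ=4 ⇒ convergent index 3
step 0: (19, 1)  from 19·(1,0) + (0,1)
…
step 2: (97, 5)  from 2·(39,2) + (19,1)
step 3: (233, 12)  from 2·(97,5) + (39,2)
→ (233, 12).  Check: 233²=54289, 377·12²=54288, difference 1.
(233+12√377)^2 = 108577 + 5592√377
(233+12√377)^3 = 50596649 + 2605860√377

233 12
108577 5592
50596649 2605860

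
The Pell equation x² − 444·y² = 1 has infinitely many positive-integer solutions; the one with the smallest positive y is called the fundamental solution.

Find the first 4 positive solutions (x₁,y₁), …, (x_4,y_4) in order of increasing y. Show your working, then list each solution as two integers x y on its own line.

295 14
174049 8260
102688615 4873386
60586108801 2875289480

d=444: √d = [21; 14,42] (ℓ=2, even), read p_1/q_1
step 0: (21, 1)  from 21·(1,0) + (0,1)
step 1: (295, 14)  from 14·(21,1) + (1,0)
(x₁, y₁) = (295, 14);  295² − 444·14² = 1 ✓
(x_2, y_2) = (295·295 + 444·14·14, 295·14 + 14·295) = (174049, 8260)
(x_3, y_3) = (295·174049 + 444·14·8260, 295·8260 + 14·174049) = (102688615, 4873386)
(x_4, y_4) = (295·102688615 + 444·14·4873386, 295·4873386 + 14·102688615) = (60586108801, 2875289480)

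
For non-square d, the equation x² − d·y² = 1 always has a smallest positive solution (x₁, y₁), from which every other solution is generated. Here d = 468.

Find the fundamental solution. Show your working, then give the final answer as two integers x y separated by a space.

√468 = [21; 1,1,1,2,1,1,1,42, …], period ℓ=8 (even) → k=7
i=0: a=21 ⇒ p=21, q=1
…
i=2: a=1 ⇒ p=43, q=2
i=3: a=1 ⇒ p=65, q=3
i=4: a=2 ⇒ p=173, q=8
…
i=6: a=1 ⇒ p=411, q=19
i=7: a=1 ⇒ p=649, q=30
(x₁, y₁) = (649, 30);  649² − 468·30² = 1 ✓

649 30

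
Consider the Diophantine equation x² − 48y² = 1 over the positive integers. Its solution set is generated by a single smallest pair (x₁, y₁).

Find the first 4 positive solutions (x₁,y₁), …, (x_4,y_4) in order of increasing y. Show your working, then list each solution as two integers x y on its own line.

7 1
97 14
1351 195
18817 2716

√48 = [6; 1,12, …], period ℓ=2 (even) → k=1
step 0: (6, 1)  from 6·(1,0) + (0,1)
step 1: (7, 1)  from 1·(6,1) + (1,0)
→ (7, 1).  Check: 7²=49, 48·1²=48, difference 1.
(x_2, y_2) = (7·7 + 48·1·1, 7·1 + 1·7) = (97, 14)
(x_3, y_3) = (7·97 + 48·1·14, 7·14 + 1·97) = (1351, 195)
(x_4, y_4) = (7·1351 + 48·1·195, 7·195 + 1·1351) = (18817, 2716)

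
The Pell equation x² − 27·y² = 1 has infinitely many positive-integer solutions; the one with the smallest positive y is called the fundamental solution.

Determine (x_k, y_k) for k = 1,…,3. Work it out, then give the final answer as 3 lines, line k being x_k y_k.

d=27: √d = [5; 5,10] (ℓ=2, even), read p_1/q_1
k=0  a_k=5  p_k/q_k = 5/1
k=1  a_k=5  p_k/q_k = 26/5
(x₁, y₁) = (26, 5);  26² − 27·5² = 1 ✓
(x_2, y_2) = (26·26 + 27·5·5, 26·5 + 5·26) = (1351, 260)
(x_3, y_3) = (26·1351 + 27·5·260, 26·260 + 5·1351) = (70226, 13515)

26 5
1351 260
70226 13515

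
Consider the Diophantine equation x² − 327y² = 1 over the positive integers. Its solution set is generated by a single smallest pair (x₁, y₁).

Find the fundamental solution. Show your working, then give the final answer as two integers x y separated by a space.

217 12

[18; 12,36] for √327; ℓ=2 ⇒ convergent index 1
step 0: (18, 1)  from 18·(1,0) + (0,1)
step 1: (217, 12)  from 12·(18,1) + (1,0)
fundamental: x₁=217, y₁=12  (since 47089 − 327·144 = 1)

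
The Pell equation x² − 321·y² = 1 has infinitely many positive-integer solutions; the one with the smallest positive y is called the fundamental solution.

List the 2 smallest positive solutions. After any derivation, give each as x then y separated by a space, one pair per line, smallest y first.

215 12
92449 5160

d=321: √d = [17; 1,10,1,34] (ℓ=4, even), read p_3/q_3
i=0: a=17 ⇒ p=17, q=1
i=1: a=1 ⇒ p=18, q=1
i=2: a=10 ⇒ p=197, q=11
i=3: a=1 ⇒ p=215, q=12
(x₁, y₁) = (215, 12);  215² − 321·12² = 1 ✓
(215+12√321)^2 = 92449 + 5160√321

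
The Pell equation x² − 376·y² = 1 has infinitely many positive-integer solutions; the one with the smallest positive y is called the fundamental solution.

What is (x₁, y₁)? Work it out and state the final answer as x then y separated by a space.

2143295 110532

[19; 2,1,1,3,1,…,1,2,38] for √376; ℓ=16 ⇒ convergent index 15
a_0=19:  p_0=19·1+0=19,  q_0=19·0+1=1
a_1=2:  p_1=2·19+1=39,  q_1=2·1+0=2
…
a_7=2:  p_7=2·1241+446=2928,  q_7=2·64+23=151
…
a_13=1:  p_13=1·368986+99455=468441,  q_13=1·19029+5129=24158
a_14=1:  p_14=1·468441+368986=837427,  q_14=1·24158+19029=43187
a_15=2:  p_15=2·837427+468441=2143295,  q_15=2·43187+24158=110532
(x₁, y₁) = (2143295, 110532);  2143295² − 376·110532² = 1 ✓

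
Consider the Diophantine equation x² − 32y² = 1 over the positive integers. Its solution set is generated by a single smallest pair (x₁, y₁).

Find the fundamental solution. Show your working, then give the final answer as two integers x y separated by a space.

d=32: √d = [5; 1,1,1,10] (ℓ=4, even), read p_3/q_3
k=0  a_k=5  p_k/q_k = 5/1
k=1  a_k=1  p_k/q_k = 6/1
k=2  a_k=1  p_k/q_k = 11/2
k=3  a_k=1  p_k/q_k = 17/3
fundamental: x₁=17, y₁=3  (since 289 − 32·9 = 1)

17 3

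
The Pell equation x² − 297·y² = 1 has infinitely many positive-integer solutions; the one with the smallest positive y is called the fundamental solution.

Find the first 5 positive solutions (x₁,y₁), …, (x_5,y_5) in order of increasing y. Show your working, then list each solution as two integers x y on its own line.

[17; 4,3,1,1,2,1,1,3,4,34] for √297; ℓ=10 ⇒ convergent index 9
step 0: (17, 1)  from 17·(1,0) + (0,1)
step 1: (69, 4)  from 4·(17,1) + (1,0)
step 2: (224, 13)  from 3·(69,4) + (17,1)
step 3: (293, 17)  from 1·(224,13) + (69,4)
step 4: (517, 30)  from 1·(293,17) + (224,13)
…
step 6: (1844, 107)  from 1·(1327,77) + (517,30)
…
step 8: (11357, 659)  from 3·(3171,184) + (1844,107)
step 9: (48599, 2820)  from 4·(11357,659) + (3171,184)
fundamental: x₁=48599, y₁=2820  (since 2361862801 − 297·7952400 = 1)
k=2:  x_2 = 48599·48599+297·2820·2820 = 4723725601,  y_2 = 48599·2820+2820·48599 = 274098360
k=3:  x_3 = 48599·4723725601+297·2820·274098360 = 459136680917399,  y_3 = 48599·274098360+2820·4723725601 = 26641812392460
k=4:  x_4 = 48599·459136680917399+297·2820·26641812392460 = 44627167107085622401,  y_4 = 48599·26641812392460+2820·459136680917399 = 2589530880648228720
k=5:  x_5 = 48599·44627167107085622401+297·2820·2589530880648228720 = 4337671388015371645214999,  y_5 = 48599·2589530880648228720+2820·44627167107085622401 = 251697222510604722734100

48599 2820
4723725601 274098360
459136680917399 26641812392460
44627167107085622401 2589530880648228720
4337671388015371645214999 251697222510604722734100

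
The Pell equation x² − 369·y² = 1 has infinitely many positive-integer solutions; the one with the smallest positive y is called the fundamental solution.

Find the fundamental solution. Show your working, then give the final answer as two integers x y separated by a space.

8396801 437120

√369 → a₀=19, period (4,1,3,2,7,4,7,2,3,1,4,38); ℓ=12 even so k=11
step 0: (19, 1)  from 19·(1,0) + (0,1)
…
step 6: (25414, 1323)  from 4·(6147,320) + (826,43)
step 7: (184045, 9581)  from 7·(25414,1323) + (6147,320)
step 8: (393504, 20485)  from 2·(184045,9581) + (25414,1323)
step 9: (1364557, 71036)  from 3·(393504,20485) + (184045,9581)
step 10: (1758061, 91521)  from 1·(1364557,71036) + (393504,20485)
step 11: (8396801, 437120)  from 4·(1758061,91521) + (1364557,71036)
fundamental: x₁=8396801, y₁=437120  (since 70506267033601 − 369·191073894400 = 1)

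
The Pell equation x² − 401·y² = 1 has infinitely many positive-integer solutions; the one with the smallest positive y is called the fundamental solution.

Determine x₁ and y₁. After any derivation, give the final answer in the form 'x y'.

801 40

[20; 40] for √401; ℓ=1 ⇒ convergent index 1
step 0: (20, 1)  from 20·(1,0) + (0,1)
step 1: (801, 40)  from 40·(20,1) + (1,0)
(x₁, y₁) = (801, 40);  801² − 401·40² = 1 ✓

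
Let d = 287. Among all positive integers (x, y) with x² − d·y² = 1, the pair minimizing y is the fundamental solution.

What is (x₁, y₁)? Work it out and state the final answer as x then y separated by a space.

√287 → a₀=16, period (1,15,1,32); ℓ=4 even so k=3
a_0=16:  p_0=16·1+0=16,  q_0=16·0+1=1
a_1=1:  p_1=1·16+1=17,  q_1=1·1+0=1
a_2=15:  p_2=15·17+16=271,  q_2=15·1+1=16
a_3=1:  p_3=1·271+17=288,  q_3=1·16+1=17
fundamental: x₁=288, y₁=17  (since 82944 − 287·289 = 1)

288 17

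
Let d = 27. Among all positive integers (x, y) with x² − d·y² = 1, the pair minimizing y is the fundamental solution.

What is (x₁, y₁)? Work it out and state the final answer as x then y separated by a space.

26 5

[5; 5,10] for √27; ℓ=2 ⇒ convergent index 1
i=0: a=5 ⇒ p=5, q=1
i=1: a=5 ⇒ p=26, q=5
(x₁, y₁) = (26, 5);  26² − 27·5² = 1 ✓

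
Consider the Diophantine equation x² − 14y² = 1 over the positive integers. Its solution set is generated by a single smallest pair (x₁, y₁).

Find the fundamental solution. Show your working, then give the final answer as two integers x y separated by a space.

[3; 1,2,1,6] for √14; ℓ=4 ⇒ convergent index 3
k=0  a_k=3  p_k/q_k = 3/1
k=1  a_k=1  p_k/q_k = 4/1
k=2  a_k=2  p_k/q_k = 11/3
k=3  a_k=1  p_k/q_k = 15/4
(x₁, y₁) = (15, 4);  15² − 14·4² = 1 ✓

15 4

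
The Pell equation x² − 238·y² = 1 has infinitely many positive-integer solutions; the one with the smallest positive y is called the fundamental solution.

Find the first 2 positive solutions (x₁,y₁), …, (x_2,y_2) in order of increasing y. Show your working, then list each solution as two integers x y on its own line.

√238 → a₀=15, period (2,2,1,14,1,2,2,30); ℓ=8 even so k=7
k=0  a_k=15  p_k/q_k = 15/1
…
k=6  a_k=2  p_k/q_k = 4983/323
k=7  a_k=2  p_k/q_k = 11663/756
fundamental: x₁=11663, y₁=756  (since 136025569 − 238·571536 = 1)
(x_2, y_2) = (11663·11663 + 238·756·756, 11663·756 + 756·11663) = (272051137, 17634456)

11663 756
272051137 17634456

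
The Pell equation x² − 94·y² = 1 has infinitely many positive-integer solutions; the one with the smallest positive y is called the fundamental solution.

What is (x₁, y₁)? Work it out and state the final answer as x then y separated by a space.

d=94: √d = [9; 1,2,3,1,1,…,2,1,18] (ℓ=16, even), read p_15/q_15
step 0: (9, 1)  from 9·(1,0) + (0,1)
…
step 2: (29, 3)  from 2·(10,1) + (9,1)
step 3: (97, 10)  from 3·(29,3) + (10,1)
step 4: (126, 13)  from 1·(97,10) + (29,3)
…
step 7: (1464, 151)  from 1·(1241,128) + (223,23)
step 8: (12953, 1336)  from 8·(1464,151) + (1241,128)
step 9: (14417, 1487)  from 1·(12953,1336) + (1464,151)
…
step 12: (184493, 19029)  from 1·(99455,10258) + (85038,8771)
…
step 14: (1490361, 153719)  from 2·(652934,67345) + (184493,19029)
step 15: (2143295, 221064)  from 1·(1490361,153719) + (652934,67345)
fundamental: x₁=2143295, y₁=221064  (since 4593713457025 − 94·48869292096 = 1)

2143295 221064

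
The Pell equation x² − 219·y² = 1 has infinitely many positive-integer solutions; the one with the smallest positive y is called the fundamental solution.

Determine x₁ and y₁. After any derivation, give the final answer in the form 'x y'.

74 5

√219 → a₀=14, period (1,3,1,28); ℓ=4 even so k=3
i=0: a=14 ⇒ p=14, q=1
i=1: a=1 ⇒ p=15, q=1
i=2: a=3 ⇒ p=59, q=4
i=3: a=1 ⇒ p=74, q=5
fundamental: x₁=74, y₁=5  (since 5476 − 219·25 = 1)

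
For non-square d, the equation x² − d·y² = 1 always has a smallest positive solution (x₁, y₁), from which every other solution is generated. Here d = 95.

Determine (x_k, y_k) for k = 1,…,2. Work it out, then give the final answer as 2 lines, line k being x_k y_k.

√95 → a₀=9, period (1,2,1,18); ℓ=4 even so k=3
i=0: a=9 ⇒ p=9, q=1
…
i=2: a=2 ⇒ p=29, q=3
i=3: a=1 ⇒ p=39, q=4
(x₁, y₁) = (39, 4);  39² − 95·4² = 1 ✓
k=2:  x_2 = 39·39+95·4·4 = 3041,  y_2 = 39·4+4·39 = 312

39 4
3041 312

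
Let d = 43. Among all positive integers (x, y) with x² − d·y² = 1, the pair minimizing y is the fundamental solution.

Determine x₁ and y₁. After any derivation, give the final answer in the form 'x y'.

3482 531

√43 = [6; 1,1,3,1,5,1,3,1,1,12, …], period ℓ=10 (even) → k=9
step 0: (6, 1)  from 6·(1,0) + (0,1)
step 1: (7, 1)  from 1·(6,1) + (1,0)
step 2: (13, 2)  from 1·(7,1) + (6,1)
step 3: (46, 7)  from 3·(13,2) + (7,1)
step 4: (59, 9)  from 1·(46,7) + (13,2)
…
step 6: (400, 61)  from 1·(341,52) + (59,9)
…
step 8: (1941, 296)  from 1·(1541,235) + (400,61)
step 9: (3482, 531)  from 1·(1941,296) + (1541,235)
→ (3482, 531).  Check: 3482²=12124324, 43·531²=12124323, difference 1.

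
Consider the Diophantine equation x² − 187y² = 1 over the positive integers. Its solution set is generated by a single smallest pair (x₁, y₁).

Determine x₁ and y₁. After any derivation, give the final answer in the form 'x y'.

√187 → a₀=13, period (1,2,13,2,1,26); ℓ=6 even so k=5
step 0: (13, 1)  from 13·(1,0) + (0,1)
step 1: (14, 1)  from 1·(13,1) + (1,0)
step 2: (41, 3)  from 2·(14,1) + (13,1)
step 3: (547, 40)  from 13·(41,3) + (14,1)
step 4: (1135, 83)  from 2·(547,40) + (41,3)
step 5: (1682, 123)  from 1·(1135,83) + (547,40)
(x₁, y₁) = (1682, 123);  1682² − 187·123² = 1 ✓

1682 123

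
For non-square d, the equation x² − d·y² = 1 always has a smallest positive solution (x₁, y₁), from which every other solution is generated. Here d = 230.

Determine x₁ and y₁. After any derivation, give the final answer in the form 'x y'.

91 6

[15; 6,30] for √230; ℓ=2 ⇒ convergent index 1
step 0: (15, 1)  from 15·(1,0) + (0,1)
step 1: (91, 6)  from 6·(15,1) + (1,0)
(x₁, y₁) = (91, 6);  91² − 230·6² = 1 ✓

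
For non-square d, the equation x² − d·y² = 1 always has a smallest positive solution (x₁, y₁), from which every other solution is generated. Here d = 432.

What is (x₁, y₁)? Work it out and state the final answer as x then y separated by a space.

√432 = [20; 1,3,1,1,1,3,1,40, …], period ℓ=8 (even) → k=7
step 0: (20, 1)  from 20·(1,0) + (0,1)
step 1: (21, 1)  from 1·(20,1) + (1,0)
step 2: (83, 4)  from 3·(21,1) + (20,1)
…
step 5: (291, 14)  from 1·(187,9) + (104,5)
step 6: (1060, 51)  from 3·(291,14) + (187,9)
step 7: (1351, 65)  from 1·(1060,51) + (291,14)
fundamental: x₁=1351, y₁=65  (since 1825201 − 432·4225 = 1)

1351 65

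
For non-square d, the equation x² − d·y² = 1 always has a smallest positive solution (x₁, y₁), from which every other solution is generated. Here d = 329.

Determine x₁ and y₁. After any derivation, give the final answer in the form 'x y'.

√329 → a₀=18, period (7,4,2,1,1,4,1,1,2,4,7,36); ℓ=12 even so k=11
a_0=18:  p_0=18·1+0=18,  q_0=18·0+1=1
a_1=7:  p_1=7·18+1=127,  q_1=7·1+0=7
a_2=4:  p_2=4·127+18=526,  q_2=4·7+1=29
…
a_4=1:  p_4=1·1179+526=1705,  q_4=1·65+29=94
a_5=1:  p_5=1·1705+1179=2884,  q_5=1·94+65=159
a_6=4:  p_6=4·2884+1705=13241,  q_6=4·159+94=730
a_7=1:  p_7=1·13241+2884=16125,  q_7=1·730+159=889
a_8=1:  p_8=1·16125+13241=29366,  q_8=1·889+730=1619
a_9=2:  p_9=2·29366+16125=74857,  q_9=2·1619+889=4127
a_10=4:  p_10=4·74857+29366=328794,  q_10=4·4127+1619=18127
a_11=7:  p_11=7·328794+74857=2376415,  q_11=7·18127+4127=131016
(x₁, y₁) = (2376415, 131016);  2376415² − 329·131016² = 1 ✓

2376415 131016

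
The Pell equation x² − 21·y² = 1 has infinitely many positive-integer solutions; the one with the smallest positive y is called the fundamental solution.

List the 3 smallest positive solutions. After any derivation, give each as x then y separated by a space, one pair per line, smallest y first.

55 12
6049 1320
665335 145188

[4; 1,1,2,1,1,8] for √21; ℓ=6 ⇒ convergent index 5
step 0: (4, 1)  from 4·(1,0) + (0,1)
step 1: (5, 1)  from 1·(4,1) + (1,0)
step 2: (9, 2)  from 1·(5,1) + (4,1)
step 3: (23, 5)  from 2·(9,2) + (5,1)
step 4: (32, 7)  from 1·(23,5) + (9,2)
step 5: (55, 12)  from 1·(32,7) + (23,5)
→ (55, 12).  Check: 55²=3025, 21·12²=3024, difference 1.
(55+12√21)^2 = 6049 + 1320√21
(55+12√21)^3 = 665335 + 145188√21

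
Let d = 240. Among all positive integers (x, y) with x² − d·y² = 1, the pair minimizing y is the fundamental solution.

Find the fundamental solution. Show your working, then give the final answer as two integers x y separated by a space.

d=240: √d = [15; 2,30] (ℓ=2, even), read p_1/q_1
k=0  a_k=15  p_k/q_k = 15/1
k=1  a_k=2  p_k/q_k = 31/2
(x₁, y₁) = (31, 2);  31² − 240·2² = 1 ✓

31 2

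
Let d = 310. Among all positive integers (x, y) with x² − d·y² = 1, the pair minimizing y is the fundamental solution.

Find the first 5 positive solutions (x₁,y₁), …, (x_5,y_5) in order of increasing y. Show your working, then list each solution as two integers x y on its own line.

d=310: √d = [17; 1,1,1,1,5,…,1,1,34] (ℓ=16, even), read p_15/q_15
a_0=17:  p_0=17·1+0=17,  q_0=17·0+1=1
…
a_3=1:  p_3=1·35+18=53,  q_3=1·2+1=3
a_4=1:  p_4=1·53+35=88,  q_4=1·3+2=5
a_5=5:  p_5=5·88+53=493,  q_5=5·5+3=28
a_6=3:  p_6=3·493+88=1567,  q_6=3·28+5=89
a_7=1:  p_7=1·1567+493=2060,  q_7=1·89+28=117
…
a_9=1:  p_9=1·5687+2060=7747,  q_9=1·323+117=440
…
a_11=5:  p_11=5·28928+7747=152387,  q_11=5·1643+440=8655
a_12=1:  p_12=1·152387+28928=181315,  q_12=1·8655+1643=10298
a_13=1:  p_13=1·181315+152387=333702,  q_13=1·10298+8655=18953
a_14=1:  p_14=1·333702+181315=515017,  q_14=1·18953+10298=29251
a_15=1:  p_15=1·515017+333702=848719,  q_15=1·29251+18953=48204
→ (848719, 48204).  Check: 848719²=720323940961, 310·48204²=720323940960, difference 1.
k=2:  x_2 = 848719·848719+310·48204·48204 = 1440647881921,  y_2 = 848719·48204+48204·848719 = 81823301352
k=3:  x_3 = 848719·1440647881921+310·48204·81823301352 = 2445410459391369679,  y_3 = 848719·81823301352+48204·1440647881921 = 138889981000287972
k=4:  x_4 = 848719·2445410459391369679+310·48204·138889981000287972 = 4150932639366927117300481,  y_4 = 848719·138889981000287972+48204·2445410459391369679 = 235757131569084991314384
k=5:  x_5 = 848719·4150932639366927117300481+310·48204·235757131569084991314384 = 7045950797499272621676902497999,  y_5 = 848719·235757131569084991314384+48204·4150932639366927117300481 = 400183113896225599505705060220

848719 48204
1440647881921 81823301352
2445410459391369679 138889981000287972
4150932639366927117300481 235757131569084991314384
7045950797499272621676902497999 400183113896225599505705060220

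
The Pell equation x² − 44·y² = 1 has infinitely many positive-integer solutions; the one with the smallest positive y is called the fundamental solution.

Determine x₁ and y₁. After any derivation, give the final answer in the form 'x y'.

d=44: √d = [6; 1,1,1,2,1,1,1,12] (ℓ=8, even), read p_7/q_7
a_0=6:  p_0=6·1+0=6,  q_0=6·0+1=1
…
a_3=1:  p_3=1·13+7=20,  q_3=1·2+1=3
…
a_5=1:  p_5=1·53+20=73,  q_5=1·8+3=11
a_6=1:  p_6=1·73+53=126,  q_6=1·11+8=19
a_7=1:  p_7=1·126+73=199,  q_7=1·19+11=30
fundamental: x₁=199, y₁=30  (since 39601 − 44·900 = 1)

199 30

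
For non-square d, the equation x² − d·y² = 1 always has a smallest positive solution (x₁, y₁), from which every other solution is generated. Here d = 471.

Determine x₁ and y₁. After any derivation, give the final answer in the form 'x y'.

7838695 361188

√471 → a₀=21, period (1,2,2,1,3,…,2,1,42); ℓ=14 even so k=13
k=0  a_k=21  p_k/q_k = 21/1
…
k=2  a_k=2  p_k/q_k = 65/3
…
k=4  a_k=1  p_k/q_k = 217/10
…
k=7  a_k=14  p_k/q_k = 48809/2249
k=8  a_k=4  p_k/q_k = 198665/9154
k=9  a_k=3  p_k/q_k = 644804/29711
k=10  a_k=1  p_k/q_k = 843469/38865
…
k=12  a_k=2  p_k/q_k = 5506953/253747
k=13  a_k=1  p_k/q_k = 7838695/361188
(x₁, y₁) = (7838695, 361188);  7838695² − 471·361188² = 1 ✓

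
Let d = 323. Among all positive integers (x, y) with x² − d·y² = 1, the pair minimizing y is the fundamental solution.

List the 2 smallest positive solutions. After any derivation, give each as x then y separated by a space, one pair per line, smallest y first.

√323 → a₀=17, period (1,34); ℓ=2 even so k=1
i=0: a=17 ⇒ p=17, q=1
i=1: a=1 ⇒ p=18, q=1
fundamental: x₁=18, y₁=1  (since 324 − 323·1 = 1)
(18+1√323)^2 = 647 + 36√323

18 1
647 36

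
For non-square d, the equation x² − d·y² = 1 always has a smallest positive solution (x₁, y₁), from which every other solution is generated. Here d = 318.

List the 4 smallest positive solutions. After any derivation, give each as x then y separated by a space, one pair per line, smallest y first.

107 6
22897 1284
4899851 274770
1048545217 58799496

[17; 1,4,1,34] for √318; ℓ=4 ⇒ convergent index 3
k=0  a_k=17  p_k/q_k = 17/1
k=1  a_k=1  p_k/q_k = 18/1
k=2  a_k=4  p_k/q_k = 89/5
k=3  a_k=1  p_k/q_k = 107/6
→ (107, 6).  Check: 107²=11449, 318·6²=11448, difference 1.
(x_2, y_2) = (107·107 + 318·6·6, 107·6 + 6·107) = (22897, 1284)
(x_3, y_3) = (107·22897 + 318·6·1284, 107·1284 + 6·22897) = (4899851, 274770)
(x_4, y_4) = (107·4899851 + 318·6·274770, 107·274770 + 6·4899851) = (1048545217, 58799496)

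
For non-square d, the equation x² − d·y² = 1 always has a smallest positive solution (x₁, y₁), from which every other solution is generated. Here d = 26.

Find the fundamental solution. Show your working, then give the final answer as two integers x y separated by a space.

51 10

√26 = [5; 10, …], period ℓ=1 (odd) → k=1
i=0: a=5 ⇒ p=5, q=1
i=1: a=10 ⇒ p=51, q=10
(x₁, y₁) = (51, 10);  51² − 26·10² = 1 ✓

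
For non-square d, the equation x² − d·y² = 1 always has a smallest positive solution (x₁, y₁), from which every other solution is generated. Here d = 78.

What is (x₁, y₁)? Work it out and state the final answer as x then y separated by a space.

√78 → a₀=8, period (1,4,1,16); ℓ=4 even so k=3
k=0  a_k=8  p_k/q_k = 8/1
…
k=2  a_k=4  p_k/q_k = 44/5
k=3  a_k=1  p_k/q_k = 53/6
(x₁, y₁) = (53, 6);  53² − 78·6² = 1 ✓

53 6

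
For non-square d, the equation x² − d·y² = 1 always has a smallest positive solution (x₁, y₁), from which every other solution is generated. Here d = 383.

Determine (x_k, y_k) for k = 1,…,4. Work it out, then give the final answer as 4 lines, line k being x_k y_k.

18768 959
704475647 35997024
26443197867024 1351184291905
992571874432137217 50718053544949056

√383 = [19; 1,1,3,19,3,1,1,38, …], period ℓ=8 (even) → k=7
step 0: (19, 1)  from 19·(1,0) + (0,1)
step 1: (20, 1)  from 1·(19,1) + (1,0)
…
step 4: (2642, 135)  from 19·(137,7) + (39,2)
…
step 6: (10705, 547)  from 1·(8063,412) + (2642,135)
step 7: (18768, 959)  from 1·(10705,547) + (8063,412)
fundamental: x₁=18768, y₁=959  (since 352237824 − 383·919681 = 1)
k=2:  x_2 = 18768·18768+383·959·959 = 704475647,  y_2 = 18768·959+959·18768 = 35997024
k=3:  x_3 = 18768·704475647+383·959·35997024 = 26443197867024,  y_3 = 18768·35997024+959·704475647 = 1351184291905
k=4:  x_4 = 18768·26443197867024+383·959·1351184291905 = 992571874432137217,  y_4 = 18768·1351184291905+959·26443197867024 = 50718053544949056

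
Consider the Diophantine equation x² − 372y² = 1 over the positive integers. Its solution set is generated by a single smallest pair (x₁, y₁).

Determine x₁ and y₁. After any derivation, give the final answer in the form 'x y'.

[19; 3,2,12,2,3,38] for √372; ℓ=6 ⇒ convergent index 5
step 0: (19, 1)  from 19·(1,0) + (0,1)
…
step 4: (3491, 181)  from 2·(1678,87) + (135,7)
step 5: (12151, 630)  from 3·(3491,181) + (1678,87)
(x₁, y₁) = (12151, 630);  12151² − 372·630² = 1 ✓

12151 630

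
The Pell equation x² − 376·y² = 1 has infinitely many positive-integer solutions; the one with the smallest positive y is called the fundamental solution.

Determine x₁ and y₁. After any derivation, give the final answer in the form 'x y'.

2143295 110532

√376 → a₀=19, period (2,1,1,3,1,…,1,2,38); ℓ=16 even so k=15
i=0: a=19 ⇒ p=19, q=1
i=1: a=2 ⇒ p=39, q=2
…
i=3: a=1 ⇒ p=97, q=5
…
i=5: a=1 ⇒ p=446, q=23
i=6: a=2 ⇒ p=1241, q=64
i=7: a=2 ⇒ p=2928, q=151
i=8: a=4 ⇒ p=12953, q=668
i=9: a=2 ⇒ p=28834, q=1487
…
i=11: a=1 ⇒ p=99455, q=5129
i=12: a=3 ⇒ p=368986, q=19029
i=13: a=1 ⇒ p=468441, q=24158
i=14: a=1 ⇒ p=837427, q=43187
i=15: a=2 ⇒ p=2143295, q=110532
(x₁, y₁) = (2143295, 110532);  2143295² − 376·110532² = 1 ✓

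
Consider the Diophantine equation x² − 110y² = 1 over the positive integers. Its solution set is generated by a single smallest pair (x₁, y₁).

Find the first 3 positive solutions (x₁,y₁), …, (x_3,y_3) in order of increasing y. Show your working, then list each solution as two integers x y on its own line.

d=110: √d = [10; 2,20] (ℓ=2, even), read p_1/q_1
a_0=10:  p_0=10·1+0=10,  q_0=10·0+1=1
a_1=2:  p_1=2·10+1=21,  q_1=2·1+0=2
fundamental: x₁=21, y₁=2  (since 441 − 110·4 = 1)
n=2: (21,2)∘(21,2) = (21·21+110·2·2, 21·2+2·21) = (881,84)
n=3: (881,84)∘(21,2) = (21·881+110·2·84, 21·84+2·881) = (36981,3526)

21 2
881 84
36981 3526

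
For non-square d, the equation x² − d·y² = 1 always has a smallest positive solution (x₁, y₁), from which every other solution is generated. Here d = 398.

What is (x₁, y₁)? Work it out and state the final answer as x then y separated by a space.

399 20

d=398: √d = [19; 1,18,1,38] (ℓ=4, even), read p_3/q_3
a_0=19:  p_0=19·1+0=19,  q_0=19·0+1=1
…
a_2=18:  p_2=18·20+19=379,  q_2=18·1+1=19
a_3=1:  p_3=1·379+20=399,  q_3=1·19+1=20
fundamental: x₁=399, y₁=20  (since 159201 − 398·400 = 1)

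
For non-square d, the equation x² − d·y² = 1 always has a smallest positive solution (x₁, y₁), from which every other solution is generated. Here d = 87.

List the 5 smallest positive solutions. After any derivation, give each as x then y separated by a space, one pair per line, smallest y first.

[9; 3,18] for √87; ℓ=2 ⇒ convergent index 1
i=0: a=9 ⇒ p=9, q=1
i=1: a=3 ⇒ p=28, q=3
→ (28, 3).  Check: 28²=784, 87·3²=783, difference 1.
k=2:  x_2 = 28·28+87·3·3 = 1567,  y_2 = 28·3+3·28 = 168
k=3:  x_3 = 28·1567+87·3·168 = 87724,  y_3 = 28·168+3·1567 = 9405
k=4:  x_4 = 28·87724+87·3·9405 = 4910977,  y_4 = 28·9405+3·87724 = 526512
k=5:  x_5 = 28·4910977+87·3·526512 = 274926988,  y_5 = 28·526512+3·4910977 = 29475267

28 3
1567 168
87724 9405
4910977 526512
274926988 29475267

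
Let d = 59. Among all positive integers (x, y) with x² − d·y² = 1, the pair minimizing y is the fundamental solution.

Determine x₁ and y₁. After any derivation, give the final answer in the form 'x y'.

530 69

d=59: √d = [7; 1,2,7,2,1,14] (ℓ=6, even), read p_5/q_5
step 0: (7, 1)  from 7·(1,0) + (0,1)
…
step 3: (169, 22)  from 7·(23,3) + (8,1)
step 4: (361, 47)  from 2·(169,22) + (23,3)
step 5: (530, 69)  from 1·(361,47) + (169,22)
(x₁, y₁) = (530, 69);  530² − 59·69² = 1 ✓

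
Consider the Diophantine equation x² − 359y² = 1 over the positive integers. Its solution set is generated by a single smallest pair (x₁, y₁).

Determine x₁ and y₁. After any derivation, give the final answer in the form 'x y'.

360 19

d=359: √d = [18; 1,17,1,36] (ℓ=4, even), read p_3/q_3
i=0: a=18 ⇒ p=18, q=1
…
i=2: a=17 ⇒ p=341, q=18
i=3: a=1 ⇒ p=360, q=19
→ (360, 19).  Check: 360²=129600, 359·19²=129599, difference 1.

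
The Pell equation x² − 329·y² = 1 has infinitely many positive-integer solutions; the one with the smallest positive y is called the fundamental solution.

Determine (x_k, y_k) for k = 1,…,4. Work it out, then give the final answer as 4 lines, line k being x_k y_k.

2376415 131016
11294696504449 622696775280
53681772387237964255 2959571914453911384
255140338255224918953587201 14066342182173360946441440

[18; 7,4,2,1,1,4,1,1,2,4,7,36] for √329; ℓ=12 ⇒ convergent index 11
k=0  a_k=18  p_k/q_k = 18/1
k=1  a_k=7  p_k/q_k = 127/7
k=2  a_k=4  p_k/q_k = 526/29
k=3  a_k=2  p_k/q_k = 1179/65
…
k=6  a_k=4  p_k/q_k = 13241/730
k=7  a_k=1  p_k/q_k = 16125/889
…
k=9  a_k=2  p_k/q_k = 74857/4127
k=10  a_k=4  p_k/q_k = 328794/18127
k=11  a_k=7  p_k/q_k = 2376415/131016
fundamental: x₁=2376415, y₁=131016  (since 5647348252225 − 329·17165192256 = 1)
(x_2, y_2) = (2376415·2376415 + 329·131016·131016, 2376415·131016 + 131016·2376415) = (11294696504449, 622696775280)
(x_3, y_3) = (2376415·11294696504449 + 329·131016·622696775280, 2376415·622696775280 + 131016·11294696504449) = (53681772387237964255, 2959571914453911384)
(x_4, y_4) = (2376415·53681772387237964255 + 329·131016·2959571914453911384, 2376415·2959571914453911384 + 131016·53681772387237964255) = (255140338255224918953587201, 14066342182173360946441440)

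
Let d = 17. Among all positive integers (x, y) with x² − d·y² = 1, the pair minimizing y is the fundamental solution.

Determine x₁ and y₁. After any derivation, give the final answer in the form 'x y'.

33 8

d=17: √d = [4; 8] (ℓ=1, odd), read p_1/q_1
i=0: a=4 ⇒ p=4, q=1
i=1: a=8 ⇒ p=33, q=8
→ (33, 8).  Check: 33²=1089, 17·8²=1088, difference 1.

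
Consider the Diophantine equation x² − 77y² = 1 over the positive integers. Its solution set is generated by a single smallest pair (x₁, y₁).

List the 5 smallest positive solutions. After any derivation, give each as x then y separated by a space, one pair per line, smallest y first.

√77 = [8; 1,3,2,3,1,16, …], period ℓ=6 (even) → k=5
i=0: a=8 ⇒ p=8, q=1
i=1: a=1 ⇒ p=9, q=1
i=2: a=3 ⇒ p=35, q=4
…
i=4: a=3 ⇒ p=272, q=31
i=5: a=1 ⇒ p=351, q=40
→ (351, 40).  Check: 351²=123201, 77·40²=123200, difference 1.
k=2:  x_2 = 351·351+77·40·40 = 246401,  y_2 = 351·40+40·351 = 28080
k=3:  x_3 = 351·246401+77·40·28080 = 172973151,  y_3 = 351·28080+40·246401 = 19712120
k=4:  x_4 = 351·172973151+77·40·19712120 = 121426905601,  y_4 = 351·19712120+40·172973151 = 13837880160
k=5:  x_5 = 351·121426905601+77·40·13837880160 = 85241514758751,  y_5 = 351·13837880160+40·121426905601 = 9714172160200

351 40
246401 28080
172973151 19712120
121426905601 13837880160
85241514758751 9714172160200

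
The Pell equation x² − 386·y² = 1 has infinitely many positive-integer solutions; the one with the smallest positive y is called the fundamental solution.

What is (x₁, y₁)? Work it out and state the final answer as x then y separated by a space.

√386 → a₀=19, period (1,1,1,4,1,18,1,4,1,1,1,38); ℓ=12 even so k=11
k=0  a_k=19  p_k/q_k = 19/1
…
k=2  a_k=1  p_k/q_k = 39/2
…
k=5  a_k=1  p_k/q_k = 334/17
k=6  a_k=18  p_k/q_k = 6287/320
…
k=9  a_k=1  p_k/q_k = 39392/2005
k=10  a_k=1  p_k/q_k = 72163/3673
k=11  a_k=1  p_k/q_k = 111555/5678
fundamental: x₁=111555, y₁=5678  (since 12444518025 − 386·32239684 = 1)

111555 5678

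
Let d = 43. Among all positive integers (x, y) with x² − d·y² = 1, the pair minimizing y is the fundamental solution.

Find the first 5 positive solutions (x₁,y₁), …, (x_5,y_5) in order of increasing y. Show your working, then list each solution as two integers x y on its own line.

d=43: √d = [6; 1,1,3,1,5,1,3,1,1,12] (ℓ=10, even), read p_9/q_9
a_0=6:  p_0=6·1+0=6,  q_0=6·0+1=1
…
a_4=1:  p_4=1·46+13=59,  q_4=1·7+2=9
a_5=5:  p_5=5·59+46=341,  q_5=5·9+7=52
a_6=1:  p_6=1·341+59=400,  q_6=1·52+9=61
a_7=3:  p_7=3·400+341=1541,  q_7=3·61+52=235
a_8=1:  p_8=1·1541+400=1941,  q_8=1·235+61=296
a_9=1:  p_9=1·1941+1541=3482,  q_9=1·296+235=531
→ (3482, 531).  Check: 3482²=12124324, 43·531²=12124323, difference 1.
n=2: (3482,531)∘(3482,531) = (3482·3482+43·531·531, 3482·531+531·3482) = (24248647,3697884)
n=3: (24248647,3697884)∘(3482,531) = (3482·24248647+43·531·3697884, 3482·3697884+531·24248647) = (168867574226,25752063645)
n=4: (168867574226,25752063645)∘(3482,531) = (3482·168867574226+43·531·25752063645, 3482·25752063645+531·168867574226) = (1175993762661217,179337367525896)
n=5: (1175993762661217,179337367525896)∘(3482,531) = (3482·1175993762661217+43·531·179337367525896, 3482·179337367525896+531·1175993762661217) = (8189620394305140962,1248905401698276099)

3482 531
24248647 3697884
168867574226 25752063645
1175993762661217 179337367525896
8189620394305140962 1248905401698276099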